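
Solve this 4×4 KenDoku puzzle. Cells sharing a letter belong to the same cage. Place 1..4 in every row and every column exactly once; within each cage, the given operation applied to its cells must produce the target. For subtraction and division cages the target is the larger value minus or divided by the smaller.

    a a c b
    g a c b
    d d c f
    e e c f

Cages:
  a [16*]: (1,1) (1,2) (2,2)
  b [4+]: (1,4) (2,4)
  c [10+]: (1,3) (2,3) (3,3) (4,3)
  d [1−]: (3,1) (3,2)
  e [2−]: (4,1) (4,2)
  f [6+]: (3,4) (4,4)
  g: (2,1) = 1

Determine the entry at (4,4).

4

Cage g is given, leaving (2,1) = 1.
Row 2 now contains 1, which forces (2,4) = 3.
Column 4 already has 3, which forces (1,4) = 1.
Cage a needs product 16, leaving (1,1) = 2.
1 is placed in row 1, leaving (1,2) = 4.
4 is placed in row 1, which forces (1,3) = 3.
The 3 cells of cage a must have product 16; hence (2,2) = 2.
Row 2 already has 2; hence (2,3) = 4.
2 is placed in column 2, leaving (4,2) = 1.
1 is placed in row 4; hence (4,3) = 2.
2 is placed in row 4, leaving (4,4) = 4.
Cage d needs two cells with difference 1, leaving (3,1) = 4.
1 is placed in column 2; hence (3,2) = 3.
Column 3 already has 2, which forces (3,3) = 1.
Column 4 already has 4, which forces (3,4) = 2.
Row 4 already has 4, leaving (4,1) = 3.
Filled in: 2 4 3 1 / 1 2 4 3 / 4 3 1 2 / 3 1 2 4.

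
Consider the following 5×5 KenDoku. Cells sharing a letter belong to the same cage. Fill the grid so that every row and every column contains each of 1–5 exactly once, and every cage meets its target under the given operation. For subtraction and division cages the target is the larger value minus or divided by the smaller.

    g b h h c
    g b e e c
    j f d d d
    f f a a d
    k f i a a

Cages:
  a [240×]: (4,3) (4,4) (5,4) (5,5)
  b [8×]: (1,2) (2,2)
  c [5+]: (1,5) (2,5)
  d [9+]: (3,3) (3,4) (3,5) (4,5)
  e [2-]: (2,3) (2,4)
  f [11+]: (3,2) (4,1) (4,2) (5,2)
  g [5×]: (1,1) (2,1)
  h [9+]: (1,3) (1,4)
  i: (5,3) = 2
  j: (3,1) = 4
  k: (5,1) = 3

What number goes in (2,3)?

3

Cage j is a single given cell, leaving (3,1) = 4.
Cage k is given; hence (5,1) = 3.
I is a freebie, so (5,3) = 2.
In row 1, 3 can only go at (1,5), so (1,5) = 3.
Cage c needs two cells with sum 5; hence (2,5) = 2.
2 is placed in column 5, so (3,5) = 5.
3 is placed in column 5; hence (4,5) = 1.
Column 5 now contains 5; hence (5,5) = 4.
Cage b needs two cells with product 8, leaving (1,2) = 2.
Row 2 now contains 2, so (2,2) = 4.
Row 3 already has 5, which forces (3,3) = 1.
Cage d has sum 9, leaving (3,4) = 2.
Row 5 now contains 4, which forces (5,4) = 5.
Cage h needs two cells with sum 9, so (1,3) = 5.
5 is placed in column 4, so (1,4) = 4.
5 is placed in column 3, so (2,3) = 3.
Row 2 now contains 3, so (2,4) = 1.
1 is placed in row 3, so (3,2) = 3.
The 4 cells of cage f must have sum 11, leaving (4,1) = 2.
Cage f needs sum 11; hence (4,2) = 5.
3 is placed in column 3; hence (4,3) = 4.
Column 4 already has 4, so (4,4) = 3.
Row 5 now contains 5, which forces (5,2) = 1.
5 is placed in row 1; hence (1,1) = 1.
1 is placed in row 2; hence (2,1) = 5.
Completed grid: 1 2 5 4 3 / 5 4 3 1 2 / 4 3 1 2 5 / 2 5 4 3 1 / 3 1 2 5 4.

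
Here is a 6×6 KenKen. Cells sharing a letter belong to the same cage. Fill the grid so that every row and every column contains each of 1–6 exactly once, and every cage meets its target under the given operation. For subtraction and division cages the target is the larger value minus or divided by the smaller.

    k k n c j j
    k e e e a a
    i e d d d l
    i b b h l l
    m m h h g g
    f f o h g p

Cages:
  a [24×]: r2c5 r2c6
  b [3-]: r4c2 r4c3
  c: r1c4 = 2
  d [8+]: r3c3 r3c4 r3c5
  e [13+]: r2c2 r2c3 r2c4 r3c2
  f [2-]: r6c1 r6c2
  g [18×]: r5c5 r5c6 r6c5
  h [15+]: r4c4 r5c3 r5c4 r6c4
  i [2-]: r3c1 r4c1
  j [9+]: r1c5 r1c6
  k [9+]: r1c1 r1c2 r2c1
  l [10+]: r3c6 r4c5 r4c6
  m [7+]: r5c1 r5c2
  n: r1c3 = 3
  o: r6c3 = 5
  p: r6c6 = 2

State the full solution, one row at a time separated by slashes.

1 6 3 2 5 4 / 2 5 1 3 4 6 / 6 4 2 5 1 3 / 4 3 6 1 2 5 / 5 2 4 6 3 1 / 3 1 5 4 6 2

Cage n is given, so r1c3 = 3.
Cage c is a single given cell; hence r1c4 = 2.
O is a freebie; hence r6c3 = 5.
Cage p is given, which forces r6c6 = 2.
Cage k needs sum 9, so r2c1 = 2.
Row 2 already has 2, so r2c3 = 1.
Cage e has sum 13; hence r3c2 = 4.
Row 3 now contains 4, leaving r3c3 = 2.
Row 4 needs a 2, and only r4c5 is open for it.
In row 3, 6 can only go at r3c1, so r3c1 = 6.
Column 1 already has 6; hence r1c1 = 1.
The 3 cells of cage k must have sum 9, leaving r1c2 = 6.
Cage i's pair has difference 2, so r4c1 = 4.
Row 4 already has 4, which forces r4c3 = 6.
Column 1 now contains 4, leaving r5c1 = 5.
6 is placed in column 3; hence r5c3 = 4.
Column 1 now contains 4, leaving r6c1 = 3.
Row 6 already has 3; hence r6c2 = 1.
Row 6 already has 1, leaving r6c5 = 6.
6 is placed in column 5, leaving r2c5 = 4.
Cage a's pair has product 24, which forces r2c6 = 6.
Column 2 now contains 1, which forces r4c2 = 3.
Cage h needs sum 15, leaving r4c4 = 1.
3 is placed in row 4, which forces r4c6 = 5.
The two cells of cage m must have sum 7, which forces r5c2 = 2.
The 4 cells of cage h must have sum 15; hence r5c4 = 6.
Row 6 now contains 6, so r6c4 = 4.
Column 5 already has 4, which forces r1c5 = 5.
5 is placed in column 6, leaving r1c6 = 4.
Column 2 now contains 3, leaving r2c2 = 5.
Cage e needs sum 13, which forces r2c4 = 3.
1 is placed in column 4; hence r3c4 = 5.
Cage d has sum 8; hence r3c5 = 1.
5 is placed in column 6, so r3c6 = 3.
Column 5 already has 1; hence r5c5 = 3.
Column 6 now contains 3; hence r5c6 = 1.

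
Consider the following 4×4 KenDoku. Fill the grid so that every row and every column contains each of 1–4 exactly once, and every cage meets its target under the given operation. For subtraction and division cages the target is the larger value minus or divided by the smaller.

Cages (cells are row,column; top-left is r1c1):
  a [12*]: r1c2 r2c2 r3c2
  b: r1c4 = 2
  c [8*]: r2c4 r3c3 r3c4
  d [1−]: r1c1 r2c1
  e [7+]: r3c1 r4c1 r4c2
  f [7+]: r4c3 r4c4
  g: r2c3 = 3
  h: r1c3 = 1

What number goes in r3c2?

H is a freebie, so r1c3 = 1.
B is a freebie, which forces r1c4 = 2.
Cage g is a single given cell, so r2c3 = 3.
Column 3 already has 3, so r4c3 = 4.
Row 4 now contains 4, so r4c4 = 3.
The two cells of cage d must have difference 1, so r1c1 = 3.
Row 1 now contains 3, so r1c2 = 4.
4 is placed in column 2, so r2c2 = 1.
Row 2 now contains 1, which forces r2c4 = 4.
Cage e has sum 7, which forces r3c1 = 4.
Column 2 already has 1, which forces r3c2 = 3.
Column 3 now contains 4, so r3c3 = 2.
4 is placed in column 4, so r3c4 = 1.
Column 2 already has 1, which forces r4c2 = 2.
Row 2 now contains 4, which forces r2c1 = 2.
Row 4 now contains 2, leaving r4c1 = 1.
Filled in: 3 4 1 2 / 2 1 3 4 / 4 3 2 1 / 1 2 4 3.

3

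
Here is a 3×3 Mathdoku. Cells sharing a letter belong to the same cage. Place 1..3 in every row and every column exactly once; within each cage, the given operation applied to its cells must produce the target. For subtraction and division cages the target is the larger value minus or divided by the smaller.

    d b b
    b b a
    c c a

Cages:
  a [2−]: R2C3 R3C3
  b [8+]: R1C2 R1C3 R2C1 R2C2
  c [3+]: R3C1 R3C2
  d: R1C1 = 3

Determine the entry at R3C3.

3

D is a freebie, leaving R1C1 = 3.
Cage b needs sum 8, which forces R2C1 = 2.
Cage b needs sum 8, leaving R2C2 = 3.
Row 2 now contains 3; hence R2C3 = 1.
2 is placed in column 1, leaving R3C1 = 1.
Row 3 now contains 1; hence R3C2 = 2.
1 is placed in column 3, which forces R3C3 = 3.
2 is placed in column 2, which forces R1C2 = 1.
1 is placed in column 3; hence R1C3 = 2.
The full grid is 3 1 2 / 2 3 1 / 1 2 3.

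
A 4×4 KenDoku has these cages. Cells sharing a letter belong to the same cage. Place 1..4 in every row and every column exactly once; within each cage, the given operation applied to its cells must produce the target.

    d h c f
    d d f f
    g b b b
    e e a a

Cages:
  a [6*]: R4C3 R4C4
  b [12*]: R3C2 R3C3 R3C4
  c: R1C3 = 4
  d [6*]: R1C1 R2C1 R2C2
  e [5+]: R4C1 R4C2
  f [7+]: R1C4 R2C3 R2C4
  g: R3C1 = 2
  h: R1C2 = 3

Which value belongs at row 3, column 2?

Cage h is given, leaving R1C2 = 3.
Cage c is a single given cell, which forces R1C3 = 4.
Cage g is a single given cell; hence R3C1 = 2.
Column 1 now contains 2, leaving R1C1 = 1.
Row 1 now contains 1, leaving R1C4 = 2.
Cage d has product 6, so R2C1 = 3.
Cage d has product 6; hence R2C2 = 2.
Row 2 already has 2, so R2C3 = 1.
Row 2 already has 3, which forces R2C4 = 4.
Column 3 now contains 1, which forces R3C3 = 3.
Row 3 already has 3, which forces R3C4 = 1.
3 is placed in column 1, which forces R4C1 = 4.
Row 4 already has 4, so R4C2 = 1.
Column 3 already has 3, leaving R4C3 = 2.
2 is placed in column 4; hence R4C4 = 3.
Row 3 already has 1; hence R3C2 = 4.
Filled in: 1 3 4 2 / 3 2 1 4 / 2 4 3 1 / 4 1 2 3.

4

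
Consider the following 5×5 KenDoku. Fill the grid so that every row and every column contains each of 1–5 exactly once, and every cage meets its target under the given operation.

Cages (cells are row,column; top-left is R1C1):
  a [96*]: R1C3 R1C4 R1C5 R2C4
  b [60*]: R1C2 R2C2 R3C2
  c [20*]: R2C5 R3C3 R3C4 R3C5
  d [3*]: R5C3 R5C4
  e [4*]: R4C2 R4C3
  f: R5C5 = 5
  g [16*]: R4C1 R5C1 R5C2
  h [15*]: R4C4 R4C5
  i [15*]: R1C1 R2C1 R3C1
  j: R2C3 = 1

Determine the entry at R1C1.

1

Cage j is a single given cell; hence R2C3 = 1.
Cage a needs product 96, which forces R2C4 = 4.
Row 2 now contains 1, so R2C5 = 2.
Column 3 now contains 1, leaving R4C3 = 4.
Column 3 now contains 1, which forces R5C3 = 3.
Row 5 now contains 3; hence R5C4 = 1.
Cage f is given, which forces R5C5 = 5.
Column 3 now contains 3, so R1C3 = 2.
Cage a needs product 96, which forces R1C4 = 3.
Cage a needs product 96, so R1C5 = 4.
Column 3 already has 2, leaving R3C3 = 5.
5 is placed in row 3, so R3C4 = 2.
Cage c needs product 20, leaving R3C5 = 1.
Row 4 already has 4, so R4C1 = 2.
Row 4 already has 4, leaving R4C2 = 1.
Cage h needs two cells with product 15, which forces R4C4 = 5.
Column 5 now contains 5, so R4C5 = 3.
Row 5 now contains 1, so R5C1 = 4.
Cage g has product 16, so R5C2 = 2.
The 3 cells of cage i must have product 15, which forces R1C1 = 1.
4 is placed in row 1; hence R1C2 = 5.
The 3 cells of cage i must have product 15; hence R2C1 = 5.
Cage b needs product 60, which forces R2C2 = 3.
1 is placed in row 3, leaving R3C1 = 3.
The 3 cells of cage b must have product 60; hence R3C2 = 4.
Filled in: 1 5 2 3 4 / 5 3 1 4 2 / 3 4 5 2 1 / 2 1 4 5 3 / 4 2 3 1 5.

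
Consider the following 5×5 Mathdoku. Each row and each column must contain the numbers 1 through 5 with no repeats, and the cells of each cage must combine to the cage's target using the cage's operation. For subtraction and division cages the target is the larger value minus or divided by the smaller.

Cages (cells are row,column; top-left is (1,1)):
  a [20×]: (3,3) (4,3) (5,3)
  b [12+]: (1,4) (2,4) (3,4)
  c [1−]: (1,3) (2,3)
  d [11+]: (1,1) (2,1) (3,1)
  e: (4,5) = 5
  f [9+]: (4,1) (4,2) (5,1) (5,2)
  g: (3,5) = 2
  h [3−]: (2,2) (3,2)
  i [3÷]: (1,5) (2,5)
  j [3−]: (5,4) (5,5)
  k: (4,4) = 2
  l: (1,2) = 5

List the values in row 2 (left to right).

Cage l is given, which forces (1,2) = 5.
Cage g is given, so (3,5) = 2.
Cage k is given, which forces (4,4) = 2.
E is a freebie, which forces (4,5) = 5.
In row 3, 3 can only go at (3,4), so (3,4) = 3.
3 is placed in column 4; hence (1,4) = 4.
Cage b has sum 12, leaving (2,4) = 5.
4 is placed in column 4; hence (5,4) = 1.
Row 5 already has 1, leaving (5,5) = 4.
Row 1 already has 4, which forces (1,1) = 2.
Cage d needs sum 11; hence (2,1) = 4.
4 is placed in row 2; hence (2,2) = 1.
Row 2 now contains 1, which forces (2,5) = 3.
Cage d needs sum 11, which forces (3,1) = 5.
Column 2 already has 1, leaving (3,2) = 4.
4 is placed in row 3, leaving (3,3) = 1.
Column 2 already has 1, leaving (4,2) = 3.
Column 3 already has 1; hence (4,3) = 4.
Column 1 already has 2, so (5,1) = 3.
Column 2 already has 3; hence (5,2) = 2.
Row 5 now contains 4, leaving (5,3) = 5.
Column 3 already has 1, so (1,3) = 3.
Column 5 now contains 3, so (1,5) = 1.
Row 2 already has 3, which forces (2,3) = 2.
Row 4 already has 3, leaving (4,1) = 1.
Filled in: 2 5 3 4 1 / 4 1 2 5 3 / 5 4 1 3 2 / 1 3 4 2 5 / 3 2 5 1 4.

4 1 2 5 3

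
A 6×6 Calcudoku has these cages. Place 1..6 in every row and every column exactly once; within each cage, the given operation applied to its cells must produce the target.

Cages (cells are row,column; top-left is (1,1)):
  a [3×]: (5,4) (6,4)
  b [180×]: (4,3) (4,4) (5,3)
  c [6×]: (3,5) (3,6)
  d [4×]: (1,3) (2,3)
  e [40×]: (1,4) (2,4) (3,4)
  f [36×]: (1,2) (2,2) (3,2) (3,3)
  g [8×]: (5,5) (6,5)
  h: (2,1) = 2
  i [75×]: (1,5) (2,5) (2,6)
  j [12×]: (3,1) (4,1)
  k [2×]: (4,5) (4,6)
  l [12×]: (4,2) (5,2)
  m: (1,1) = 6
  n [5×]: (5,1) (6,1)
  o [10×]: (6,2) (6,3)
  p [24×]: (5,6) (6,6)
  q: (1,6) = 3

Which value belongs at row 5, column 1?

M is a freebie; hence (1,1) = 6.
Cage i has product 75; hence (1,5) = 5.
Cage q is a single given cell, which forces (1,6) = 3.
H is a freebie, leaving (2,1) = 2.
Cage i has product 75; hence (2,5) = 3.
Cage i has product 75, leaving (2,6) = 5.
The 3 cells of cage b must have product 180, so (4,3) = 5.
Cage b needs product 180, leaving (4,4) = 6.
Cage b has product 180, which forces (5,3) = 6.
Row 5 already has 6; hence (5,6) = 4.
Column 3 already has 5, which forces (6,3) = 2.
Row 6 now contains 2, which forces (6,5) = 4.
4 is placed in column 6, leaving (6,6) = 6.
Cage e needs product 40, leaving (1,4) = 2.
5 is placed in row 2, so (2,4) = 4.
Cage e needs product 40, leaving (3,4) = 5.
Cage c needs two cells with product 6; hence (3,5) = 6.
Cage c's pair has product 6; hence (3,6) = 1.
Cage l needs two cells with product 12; hence (4,2) = 4.
Column 6 now contains 1, so (4,6) = 2.
Cage l needs two cells with product 12, leaving (5,2) = 3.
3 is placed in row 5, so (5,4) = 1.
4 is placed in row 5, which forces (5,5) = 2.
Row 6 now contains 2; hence (6,2) = 5.
1 is placed in column 4, which forces (6,4) = 3.
Row 1 already has 2, which forces (1,2) = 1.
The two cells of cage d must have product 4, so (1,3) = 4.
Cage f needs product 36, so (2,2) = 6.
Row 2 now contains 4; hence (2,3) = 1.
Cage j's pair has product 12, which forces (3,1) = 4.
Column 2 already has 3, leaving (3,2) = 2.
Row 3 now contains 1, so (3,3) = 3.
Row 4 now contains 4; hence (4,1) = 3.
Row 4 already has 2, which forces (4,5) = 1.
1 is placed in row 5; hence (5,1) = 5.
Row 6 already has 5, leaving (6,1) = 1.
The full grid is 6 1 4 2 5 3 / 2 6 1 4 3 5 / 4 2 3 5 6 1 / 3 4 5 6 1 2 / 5 3 6 1 2 4 / 1 5 2 3 4 6.

5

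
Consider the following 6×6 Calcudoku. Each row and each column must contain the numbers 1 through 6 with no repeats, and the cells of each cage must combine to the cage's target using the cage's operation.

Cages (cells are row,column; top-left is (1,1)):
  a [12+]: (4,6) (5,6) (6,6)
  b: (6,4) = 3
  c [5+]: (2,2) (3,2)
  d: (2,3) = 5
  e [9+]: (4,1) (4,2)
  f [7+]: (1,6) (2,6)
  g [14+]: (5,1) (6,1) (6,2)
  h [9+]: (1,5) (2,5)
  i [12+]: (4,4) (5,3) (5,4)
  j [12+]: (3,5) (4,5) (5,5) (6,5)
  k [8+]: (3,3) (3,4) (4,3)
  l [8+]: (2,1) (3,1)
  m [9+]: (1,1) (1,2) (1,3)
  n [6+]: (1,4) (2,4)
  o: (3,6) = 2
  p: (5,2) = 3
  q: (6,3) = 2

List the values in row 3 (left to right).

6 1 3 4 5 2

D is a freebie, leaving (2,3) = 5.
Cage o is a single given cell, leaving (3,6) = 2.
Cage p is a single given cell; hence (5,2) = 3.
Q is a freebie; hence (6,3) = 2.
Cage b is a single given cell, which forces (6,4) = 3.
Column 1 needs a 1, and only (1,1) is open for it.
The only place for 6 in row 2 is (2,5).
Cage h needs two cells with sum 9, so (1,5) = 3.
Cage m needs sum 9, leaving (1,2) = 2.
Row 1 now contains 3, so (1,3) = 6.
Row 1 now contains 6, which forces (1,6) = 4.
Row 1 now contains 4; hence (1,4) = 5.
The two cells of cage n must have sum 6, leaving (2,4) = 1.
Cage f needs two cells with sum 7, which forces (2,6) = 3.
Column 4 now contains 1, leaving (3,4) = 4.
Row 2 now contains 3, leaving (2,1) = 2.
1 is placed in row 2, which forces (2,2) = 4.
Cage l needs two cells with sum 8; hence (3,1) = 6.
Row 3 already has 4, leaving (3,2) = 1.
Row 3 now contains 1, leaving (3,3) = 3.
Row 3 now contains 1, which forces (3,5) = 5.
Column 3 already has 3; hence (4,3) = 1.
The 3 cells of cage i must have sum 12, so (5,3) = 4.
Column 1 already has 6, leaving (6,1) = 4.
Column 2 now contains 4, leaving (6,2) = 5.
Row 6 already has 4, leaving (6,5) = 1.
Row 6 already has 1, so (6,6) = 6.
Cage e needs two cells with sum 9, leaving (4,1) = 3.
5 is placed in column 2, which forces (4,2) = 6.
6 is placed in row 4; hence (4,4) = 2.
Cage j needs sum 12; hence (4,5) = 4.
Column 6 already has 6; hence (4,6) = 5.
Row 5 already has 4, leaving (5,1) = 5.
2 is placed in column 4, so (5,4) = 6.
1 is placed in column 5, which forces (5,5) = 2.
The 3 cells of cage a must have sum 12, so (5,6) = 1.
Completed grid: 1 2 6 5 3 4 / 2 4 5 1 6 3 / 6 1 3 4 5 2 / 3 6 1 2 4 5 / 5 3 4 6 2 1 / 4 5 2 3 1 6.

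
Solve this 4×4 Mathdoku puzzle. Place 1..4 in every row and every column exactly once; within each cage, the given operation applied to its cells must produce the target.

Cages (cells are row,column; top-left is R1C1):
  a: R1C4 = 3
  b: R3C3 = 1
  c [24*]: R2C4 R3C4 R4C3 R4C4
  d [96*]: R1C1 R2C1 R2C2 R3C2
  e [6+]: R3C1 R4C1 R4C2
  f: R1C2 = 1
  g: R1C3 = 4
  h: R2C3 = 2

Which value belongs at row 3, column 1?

F is a freebie, so R1C2 = 1.
Cage g is a single given cell, leaving R1C3 = 4.
Cage a is given, leaving R1C4 = 3.
Cage h is given, which forces R2C3 = 2.
B is a freebie, leaving R3C3 = 1.
1 is placed in column 3; hence R4C3 = 3.
Row 1 already has 3, so R1C1 = 2.
The 4 cells of cage d must have product 96, leaving R2C1 = 4.
The 4 cells of cage d must have product 96, so R2C2 = 3.
Row 2 now contains 4, which forces R2C4 = 1.
The 3 cells of cage e must have sum 6; hence R3C1 = 3.
The 4 cells of cage d must have product 96; hence R3C2 = 4.
Row 3 now contains 4; hence R3C4 = 2.
Cage e has sum 6, so R4C1 = 1.
3 is placed in row 4; hence R4C2 = 2.
2 is placed in column 4, so R4C4 = 4.
Completed grid: 2 1 4 3 / 4 3 2 1 / 3 4 1 2 / 1 2 3 4.

3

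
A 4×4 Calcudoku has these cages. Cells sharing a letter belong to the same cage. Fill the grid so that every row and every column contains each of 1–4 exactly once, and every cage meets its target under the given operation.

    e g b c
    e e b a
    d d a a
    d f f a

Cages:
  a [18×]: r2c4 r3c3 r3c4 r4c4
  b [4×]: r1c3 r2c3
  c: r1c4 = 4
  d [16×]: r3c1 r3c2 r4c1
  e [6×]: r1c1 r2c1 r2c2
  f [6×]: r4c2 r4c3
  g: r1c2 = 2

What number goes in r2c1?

2

G is a freebie, so r1c2 = 2.
C is a freebie; hence r1c4 = 4.
2 is placed in column 2, which forces r3c2 = 4.
The 4 cells of cage a must have product 18, which forces r3c3 = 3.
2 is placed in column 2, which forces r4c2 = 3.
Column 3 now contains 3; hence r4c3 = 2.
Row 4 now contains 2; hence r4c4 = 1.
Cage e needs product 6; hence r1c1 = 3.
4 is placed in row 1, so r1c3 = 1.
Cage e needs product 6, so r2c1 = 2.
Column 2 already has 3, leaving r2c2 = 1.
The two cells of cage b must have product 4, leaving r2c3 = 4.
Cage a has product 18, which forces r2c4 = 3.
Row 3 now contains 4, so r3c1 = 1.
Column 4 now contains 1, leaving r3c4 = 2.
Row 4 now contains 2, which forces r4c1 = 4.
Completed grid: 3 2 1 4 / 2 1 4 3 / 1 4 3 2 / 4 3 2 1.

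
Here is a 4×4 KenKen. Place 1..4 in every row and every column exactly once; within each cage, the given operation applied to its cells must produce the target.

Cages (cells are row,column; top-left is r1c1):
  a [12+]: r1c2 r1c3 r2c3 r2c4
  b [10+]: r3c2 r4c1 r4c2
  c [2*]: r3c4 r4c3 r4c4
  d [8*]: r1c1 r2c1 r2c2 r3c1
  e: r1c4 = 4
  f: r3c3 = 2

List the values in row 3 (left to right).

4 3 2 1

Cage e is a single given cell, so r1c4 = 4.
Cage d needs product 8, leaving r2c2 = 1.
F is a freebie, so r3c3 = 2.
Cage c has product 2; hence r3c4 = 1.
The 3 cells of cage c must have product 2, which forces r4c3 = 1.
Cage c has product 2, so r4c4 = 2.
Cage d needs product 8, leaving r1c1 = 1.
The 4 cells of cage a must have sum 12, which forces r1c2 = 2.
Column 3 now contains 1, leaving r1c3 = 3.
Cage d needs product 8, which forces r2c1 = 2.
Cage a has sum 12, so r2c3 = 4.
Column 4 now contains 2; hence r2c4 = 3.
1 is placed in row 3, which forces r3c1 = 4.
Cage b needs sum 10, which forces r3c2 = 3.
The 3 cells of cage b must have sum 10, leaving r4c1 = 3.
Row 4 now contains 2, so r4c2 = 4.
Filled in: 1 2 3 4 / 2 1 4 3 / 4 3 2 1 / 3 4 1 2.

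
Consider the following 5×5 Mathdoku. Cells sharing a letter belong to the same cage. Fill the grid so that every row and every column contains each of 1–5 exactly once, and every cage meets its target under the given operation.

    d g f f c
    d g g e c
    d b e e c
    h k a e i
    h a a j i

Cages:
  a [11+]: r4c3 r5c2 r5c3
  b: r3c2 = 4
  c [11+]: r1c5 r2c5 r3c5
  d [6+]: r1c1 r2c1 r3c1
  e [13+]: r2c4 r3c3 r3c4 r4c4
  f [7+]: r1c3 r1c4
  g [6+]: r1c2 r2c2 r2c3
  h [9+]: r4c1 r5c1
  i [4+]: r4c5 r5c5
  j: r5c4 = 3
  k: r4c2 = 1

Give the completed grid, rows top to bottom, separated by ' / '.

Cage b is given; hence r3c2 = 4.
K is a freebie, so r4c2 = 1.
Row 4 already has 1, which forces r4c5 = 3.
J is a freebie, so r5c4 = 3.
3 is placed in column 5, leaving r5c5 = 1.
The 3 cells of cage g must have sum 6; hence r2c3 = 1.
Row 1 needs a 1, and only r1c1 is open for it.
The only place for 1 in row 3 is r3c4.
In column 2, 5 can only go at r5c2, so r5c2 = 5.
The two cells of cage h must have sum 9, so r4c1 = 5.
5 is placed in row 5; hence r5c1 = 4.
Row 5 already has 4, leaving r5c3 = 2.
Cage e has sum 13, which forces r2c4 = 5.
Column 3 now contains 2, leaving r4c3 = 4.
Row 4 already has 4; hence r4c4 = 2.
Cage f needs two cells with sum 7, so r1c3 = 3.
Column 4 already has 2, leaving r1c4 = 4.
Cage e has sum 13, which forces r3c3 = 5.
Row 3 now contains 5, which forces r3c5 = 2.
Row 1 already has 3, which forces r1c2 = 2.
Column 5 now contains 2, which forces r1c5 = 5.
Cage d needs sum 6, so r2c1 = 2.
The 3 cells of cage g must have sum 6; hence r2c2 = 3.
Column 5 now contains 2, leaving r2c5 = 4.
Row 3 now contains 2; hence r3c1 = 3.

1 2 3 4 5 / 2 3 1 5 4 / 3 4 5 1 2 / 5 1 4 2 3 / 4 5 2 3 1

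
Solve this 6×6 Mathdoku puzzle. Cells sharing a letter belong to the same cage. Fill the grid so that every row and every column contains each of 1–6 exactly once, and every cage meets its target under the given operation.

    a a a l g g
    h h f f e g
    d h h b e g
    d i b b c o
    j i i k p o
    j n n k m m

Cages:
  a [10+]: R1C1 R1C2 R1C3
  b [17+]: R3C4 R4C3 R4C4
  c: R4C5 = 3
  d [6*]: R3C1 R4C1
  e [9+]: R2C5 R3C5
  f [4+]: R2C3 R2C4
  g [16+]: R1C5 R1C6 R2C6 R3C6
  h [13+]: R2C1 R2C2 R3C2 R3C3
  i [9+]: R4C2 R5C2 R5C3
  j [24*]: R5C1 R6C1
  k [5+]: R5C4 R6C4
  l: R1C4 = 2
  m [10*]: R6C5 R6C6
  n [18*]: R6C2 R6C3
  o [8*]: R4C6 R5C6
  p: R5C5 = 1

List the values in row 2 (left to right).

5 2 1 3 4 6

L is a freebie, so R1C4 = 2.
Cage b has sum 17, leaving R3C4 = 6.
Cage b has sum 17, leaving R4C3 = 6.
The 3 cells of cage b must have sum 17, so R4C4 = 5.
Cage c is a single given cell, leaving R4C5 = 3.
Cage p is given, which forces R5C5 = 1.
Column 3 already has 6, leaving R6C3 = 3.
3 is placed in column 3, so R2C3 = 1.
The two cells of cage f must have sum 4; hence R2C4 = 3.
Cage d's pair has product 6, which forces R3C1 = 3.
Cage d's pair has product 6, so R4C1 = 2.
Row 4 already has 2, leaving R4C6 = 4.
The two cells of cage k must have sum 5; hence R5C4 = 4.
Column 6 already has 4; hence R5C6 = 2.
3 is placed in row 6, which forces R6C2 = 6.
Cage k's pair has sum 5, so R6C4 = 1.
Column 6 already has 2, so R6C6 = 5.
Cage g has sum 16, which forces R1C5 = 6.
Cage g needs sum 16, so R1C6 = 3.
5 is placed in column 6, which forces R2C6 = 6.
5 is placed in column 6, which forces R3C6 = 1.
4 is placed in row 4, which forces R4C2 = 1.
Row 5 already has 4, so R5C1 = 6.
Cage i needs sum 9, leaving R5C2 = 3.
2 is placed in row 5, which forces R5C3 = 5.
Row 6 already has 6, so R6C1 = 4.
Row 6 now contains 5, which forces R6C5 = 2.
The 3 cells of cage a must have sum 10; hence R1C1 = 1.
The 3 cells of cage a must have sum 10, which forces R1C2 = 5.
5 is placed in column 3, leaving R1C3 = 4.
Column 1 already has 4, which forces R2C1 = 5.
Cage h has sum 13, so R2C2 = 2.
5 is placed in row 2, which forces R2C5 = 4.
Cage h needs sum 13; hence R3C2 = 4.
Cage h has sum 13, so R3C3 = 2.
4 is placed in column 5, so R3C5 = 5.
Filled in: 1 5 4 2 6 3 / 5 2 1 3 4 6 / 3 4 2 6 5 1 / 2 1 6 5 3 4 / 6 3 5 4 1 2 / 4 6 3 1 2 5.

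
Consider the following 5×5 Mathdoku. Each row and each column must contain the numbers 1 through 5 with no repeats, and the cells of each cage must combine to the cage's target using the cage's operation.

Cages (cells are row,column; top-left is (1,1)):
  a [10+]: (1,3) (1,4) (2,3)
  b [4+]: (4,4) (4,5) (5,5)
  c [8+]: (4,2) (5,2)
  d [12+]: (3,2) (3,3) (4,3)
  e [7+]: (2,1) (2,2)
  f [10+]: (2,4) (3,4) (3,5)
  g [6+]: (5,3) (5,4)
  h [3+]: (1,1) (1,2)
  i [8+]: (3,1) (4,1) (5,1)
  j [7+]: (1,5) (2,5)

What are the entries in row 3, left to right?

1 4 3 2 5

Cage b has sum 4, which forces (4,4) = 1.
Cage b has sum 4, so (4,5) = 2.
Cage b needs sum 4, so (5,5) = 1.
Cage i needs sum 8, leaving (3,1) = 1.
1 is placed in column 1, so (1,1) = 2.
Cage h needs two cells with sum 3, which forces (1,2) = 1.
Row 2 needs a 1, and only (2,3) is open for it.
Row 1 needs a 3, and only (1,5) is open for it.
3 is placed in column 5; hence (2,5) = 4.
4 is placed in column 5, which forces (3,5) = 5.
The two cells of cage e must have sum 7, leaving (2,1) = 5.
The two cells of cage e must have sum 7, so (2,2) = 2.
Row 2 already has 2, so (2,4) = 3.
Column 4 already has 3, so (3,4) = 2.
Cage d needs sum 12, so (4,3) = 5.
Column 4 already has 2; hence (5,4) = 4.
5 is placed in column 3, which forces (1,3) = 4.
4 is placed in column 4, leaving (1,4) = 5.
Column 3 already has 4, which forces (3,3) = 3.
Cage i has sum 8; hence (4,1) = 4.
5 is placed in row 4; hence (4,2) = 3.
Row 5 now contains 4, leaving (5,1) = 3.
Cage c needs two cells with sum 8, leaving (5,2) = 5.
Row 5 now contains 4, leaving (5,3) = 2.
Row 3 already has 3, leaving (3,2) = 4.
Completed grid: 2 1 4 5 3 / 5 2 1 3 4 / 1 4 3 2 5 / 4 3 5 1 2 / 3 5 2 4 1.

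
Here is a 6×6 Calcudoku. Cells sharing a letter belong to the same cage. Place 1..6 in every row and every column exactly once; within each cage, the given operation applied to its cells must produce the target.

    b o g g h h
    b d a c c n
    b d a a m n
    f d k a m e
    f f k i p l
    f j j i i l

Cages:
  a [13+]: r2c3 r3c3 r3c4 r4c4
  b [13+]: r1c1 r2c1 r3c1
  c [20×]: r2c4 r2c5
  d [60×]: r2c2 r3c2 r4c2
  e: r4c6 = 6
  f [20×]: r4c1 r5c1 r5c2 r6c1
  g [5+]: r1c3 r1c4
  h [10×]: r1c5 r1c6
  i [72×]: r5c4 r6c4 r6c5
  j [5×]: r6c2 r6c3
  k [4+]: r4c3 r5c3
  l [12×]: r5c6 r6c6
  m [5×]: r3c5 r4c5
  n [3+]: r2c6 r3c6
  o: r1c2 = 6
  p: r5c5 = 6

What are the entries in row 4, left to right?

1 4 3 2 5 6

Cage o is given; hence r1c2 = 6.
Cage e is a single given cell, which forces r4c6 = 6.
P is a freebie, which forces r5c5 = 6.
Cage i has product 72, which forces r6c4 = 6.
Row 5 needs a 2, and only r5c2 is open for it.
The only place for 5 in row 5 is r5c1.
In row 5, 1 can only go at r5c3, so r5c3 = 1.
Column 3 already has 1, so r4c3 = 3.
Cage j needs two cells with product 5, which forces r6c2 = 1.
Column 3 already has 1; hence r6c3 = 5.
The 4 cells of cage f must have product 20, leaving r4c1 = 1.
Row 4 now contains 1, so r4c5 = 5.
Row 6 now contains 1, which forces r6c1 = 2.
Column 5 now contains 5, so r1c5 = 2.
Cage h's pair has product 10; hence r1c6 = 5.
Cage c's pair has product 20, leaving r2c4 = 5.
Column 5 now contains 5, so r2c5 = 4.
Column 5 now contains 5, leaving r3c5 = 1.
1 is placed in row 3; hence r3c6 = 2.
Row 4 already has 5; hence r4c2 = 4.
Row 4 already has 4; hence r4c4 = 2.
4 is placed in column 5, so r6c5 = 3.
Row 6 now contains 3, so r6c6 = 4.
Row 1 now contains 2, which forces r1c3 = 4.
The two cells of cage g must have sum 5, which forces r1c4 = 1.
5 is placed in row 2, which forces r2c2 = 3.
Cage a has sum 13; hence r2c3 = 2.
Column 6 already has 2, leaving r2c6 = 1.
The 3 cells of cage d must have product 60; hence r3c2 = 5.
Cage a needs sum 13; hence r3c3 = 6.
1 is placed in row 3; hence r3c4 = 3.
Cage i has product 72, so r5c4 = 4.
Column 6 now contains 4; hence r5c6 = 3.
Row 1 now contains 4, so r1c1 = 3.
Row 2 now contains 3, which forces r2c1 = 6.
Row 3 already has 3, so r3c1 = 4.
The full grid is 3 6 4 1 2 5 / 6 3 2 5 4 1 / 4 5 6 3 1 2 / 1 4 3 2 5 6 / 5 2 1 4 6 3 / 2 1 5 6 3 4.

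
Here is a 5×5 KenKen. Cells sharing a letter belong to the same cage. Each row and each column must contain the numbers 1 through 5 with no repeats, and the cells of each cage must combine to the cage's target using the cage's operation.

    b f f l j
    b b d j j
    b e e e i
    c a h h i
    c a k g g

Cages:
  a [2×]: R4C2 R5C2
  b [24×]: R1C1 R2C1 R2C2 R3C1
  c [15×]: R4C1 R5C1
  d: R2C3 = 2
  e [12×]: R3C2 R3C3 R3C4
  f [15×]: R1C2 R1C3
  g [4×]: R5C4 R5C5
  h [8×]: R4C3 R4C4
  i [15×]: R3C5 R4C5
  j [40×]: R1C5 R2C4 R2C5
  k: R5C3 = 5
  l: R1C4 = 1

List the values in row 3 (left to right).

2 4 1 3 5

L is a freebie, leaving R1C4 = 1.
D is a freebie, so R2C3 = 2.
Column 3 already has 2, leaving R4C3 = 4.
4 is placed in row 4, leaving R4C4 = 2.
K is a freebie, leaving R5C3 = 5.
Column 4 now contains 1, so R5C4 = 4.
Row 5 already has 4, leaving R5C5 = 1.
Cage f's pair has product 15, which forces R1C2 = 5.
Column 3 now contains 5; hence R1C3 = 3.
The 3 cells of cage j must have product 40; hence R1C5 = 2.
4 is placed in column 4, leaving R2C4 = 5.
Cage j has product 40, which forces R2C5 = 4.
Cage e has product 12, so R3C2 = 4.
Cage e needs product 12, so R3C3 = 1.
4 is placed in column 4; hence R3C4 = 3.
Row 3 already has 3, which forces R3C5 = 5.
Cage c needs two cells with product 15, which forces R4C1 = 5.
2 is placed in row 4, so R4C2 = 1.
Column 5 already has 5, which forces R4C5 = 3.
Row 5 already has 5, so R5C1 = 3.
Row 5 already has 1, leaving R5C2 = 2.
2 is placed in row 1, so R1C1 = 4.
Column 1 now contains 3, so R2C1 = 1.
Column 2 now contains 1, so R2C2 = 3.
Row 3 already has 3, so R3C1 = 2.
Filled in: 4 5 3 1 2 / 1 3 2 5 4 / 2 4 1 3 5 / 5 1 4 2 3 / 3 2 5 4 1.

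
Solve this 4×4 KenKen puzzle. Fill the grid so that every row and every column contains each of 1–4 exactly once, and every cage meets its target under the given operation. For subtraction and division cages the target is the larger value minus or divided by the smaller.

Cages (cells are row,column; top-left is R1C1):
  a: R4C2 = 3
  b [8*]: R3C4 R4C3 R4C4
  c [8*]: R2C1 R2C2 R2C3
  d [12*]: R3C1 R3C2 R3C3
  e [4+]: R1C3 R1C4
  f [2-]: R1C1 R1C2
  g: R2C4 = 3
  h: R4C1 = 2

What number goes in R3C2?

Cage g is given, so R2C4 = 3.
Cage h is given; hence R4C1 = 2.
Cage a is a single given cell, so R4C2 = 3.
The two cells of cage e must have sum 4, which forces R1C3 = 3.
Column 4 already has 3, which forces R1C4 = 1.
Cage b has product 8, so R3C4 = 2.
Column 4 now contains 1; hence R4C4 = 4.
3 is placed in row 1, leaving R1C1 = 4.
Row 1 already has 1; hence R1C2 = 2.
Column 1 already has 4, so R2C1 = 1.
1 is placed in row 2, leaving R2C2 = 4.
Row 2 now contains 4, leaving R2C3 = 2.
Cage d needs product 12, which forces R3C1 = 3.
4 is placed in column 2, leaving R3C2 = 1.
1 is placed in row 3, leaving R3C3 = 4.
Row 4 now contains 4; hence R4C3 = 1.
Completed grid: 4 2 3 1 / 1 4 2 3 / 3 1 4 2 / 2 3 1 4.

1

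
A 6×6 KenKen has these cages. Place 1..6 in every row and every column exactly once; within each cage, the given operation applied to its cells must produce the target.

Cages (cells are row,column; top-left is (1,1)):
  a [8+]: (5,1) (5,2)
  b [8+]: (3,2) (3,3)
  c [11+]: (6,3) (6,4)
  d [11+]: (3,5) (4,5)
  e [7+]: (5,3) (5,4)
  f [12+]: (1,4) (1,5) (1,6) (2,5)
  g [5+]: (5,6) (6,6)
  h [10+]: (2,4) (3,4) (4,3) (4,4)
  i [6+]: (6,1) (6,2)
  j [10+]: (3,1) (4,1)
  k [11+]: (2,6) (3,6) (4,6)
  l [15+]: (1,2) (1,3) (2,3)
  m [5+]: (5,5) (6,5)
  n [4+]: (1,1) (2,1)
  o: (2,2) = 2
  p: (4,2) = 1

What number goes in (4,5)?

5

Cage o is a single given cell, so (2,2) = 2.
P is a freebie, so (4,2) = 1.
The only place for 5 in column 1 is (5,1).
The two cells of cage a must have sum 8, which forces (5,2) = 3.
The only place for 2 in row 6 is (6,1).
Cage i needs two cells with sum 6, so (6,2) = 4.
The only place for 1 in column 3 is (5,3).
1 is placed in row 5, so (5,4) = 6.
6 is placed in column 4, leaving (6,4) = 5.
5 is placed in row 6; hence (6,3) = 6.
The 3 cells of cage l must have sum 15; hence (1,2) = 6.
6 is placed in column 2, which forces (3,2) = 5.
Row 3 already has 5, which forces (3,5) = 6.
Column 5 now contains 6; hence (4,5) = 5.
6 is placed in row 3; hence (3,1) = 4.
Cage b's pair has sum 8, leaving (3,3) = 3.
Cage j needs two cells with sum 10, leaving (4,1) = 6.
In row 2, 6 can only go at (2,6), so (2,6) = 6.
The only place for 5 in row 2 is (2,3).
Column 3 already has 5, which forces (1,3) = 4.
Column 3 now contains 4, leaving (4,3) = 2.
The 4 cells of cage f must have sum 12; hence (1,6) = 5.
The 4 cells of cage h must have sum 10, which forces (3,4) = 1.
Row 3 already has 1, so (3,6) = 2.
Column 6 already has 2, which forces (5,6) = 4.
Cage f needs sum 12, so (1,5) = 1.
Column 6 now contains 4, leaving (4,6) = 3.
Row 5 already has 4; hence (5,5) = 2.
The two cells of cage m must have sum 5, leaving (6,5) = 3.
The two cells of cage g must have sum 5, which forces (6,6) = 1.
Row 1 already has 1; hence (1,1) = 3.
Cage f has sum 12; hence (1,4) = 2.
Cage n needs two cells with sum 4, so (2,1) = 1.
Cage h has sum 10; hence (2,4) = 3.
Column 5 already has 3; hence (2,5) = 4.
Row 4 already has 3; hence (4,4) = 4.
Completed grid: 3 6 4 2 1 5 / 1 2 5 3 4 6 / 4 5 3 1 6 2 / 6 1 2 4 5 3 / 5 3 1 6 2 4 / 2 4 6 5 3 1.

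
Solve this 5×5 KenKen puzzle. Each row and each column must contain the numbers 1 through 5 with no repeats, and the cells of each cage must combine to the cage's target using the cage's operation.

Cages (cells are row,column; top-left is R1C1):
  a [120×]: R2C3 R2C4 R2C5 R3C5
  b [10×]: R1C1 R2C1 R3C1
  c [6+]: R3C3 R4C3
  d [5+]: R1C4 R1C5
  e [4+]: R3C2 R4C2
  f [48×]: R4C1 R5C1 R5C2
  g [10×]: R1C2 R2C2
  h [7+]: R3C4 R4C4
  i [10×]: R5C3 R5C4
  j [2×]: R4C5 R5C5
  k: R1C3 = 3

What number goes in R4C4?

Cage k is given, so R1C3 = 3.
The 3 cells of cage f must have product 48, which forces R4C1 = 4.
The 3 cells of cage f must have product 48, which forces R5C1 = 3.
Cage f has product 48, so R5C2 = 4.
Row 2 needs a 1, and only R2C1 is open for it.
In row 5, 1 can only go at R5C5, so R5C5 = 1.
Cage d's pair has sum 5, which forces R1C4 = 1.
1 is placed in column 5, which forces R1C5 = 4.
1 is placed in column 5, leaving R4C5 = 2.
The only place for 3 in row 2 is R2C5.
Column 5 already has 3, so R3C5 = 5.
Cage b needs product 10, leaving R1C1 = 5.
5 is placed in row 1, so R1C2 = 2.
2 is placed in column 2, which forces R2C2 = 5.
5 is placed in row 3; hence R3C1 = 2.
5 is placed in row 3; hence R3C3 = 1.
Row 3 already has 2, which forces R3C4 = 4.
Cage c needs two cells with sum 6, so R4C3 = 5.
Row 4 already has 5, so R4C4 = 3.
5 is placed in column 3, which forces R5C3 = 2.
Row 5 already has 2, so R5C4 = 5.
Column 3 now contains 2, which forces R2C3 = 4.
4 is placed in column 4, which forces R2C4 = 2.
1 is placed in row 3, leaving R3C2 = 3.
3 is placed in row 4, which forces R4C2 = 1.
The full grid is 5 2 3 1 4 / 1 5 4 2 3 / 2 3 1 4 5 / 4 1 5 3 2 / 3 4 2 5 1.

3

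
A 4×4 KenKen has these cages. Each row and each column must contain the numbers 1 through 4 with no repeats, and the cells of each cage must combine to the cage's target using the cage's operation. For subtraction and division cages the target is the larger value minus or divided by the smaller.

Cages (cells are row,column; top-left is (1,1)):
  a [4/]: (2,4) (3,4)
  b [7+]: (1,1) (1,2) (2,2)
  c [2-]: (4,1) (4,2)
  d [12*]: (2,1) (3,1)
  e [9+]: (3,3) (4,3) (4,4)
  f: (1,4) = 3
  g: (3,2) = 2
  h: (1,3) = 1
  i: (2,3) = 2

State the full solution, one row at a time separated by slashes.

Cage h is a single given cell; hence (1,3) = 1.
Cage f is given, which forces (1,4) = 3.
Cage i is given, which forces (2,3) = 2.
Cage g is given; hence (3,2) = 2.
The 3 cells of cage b must have sum 7, so (1,1) = 2.
2 is placed in column 2, so (1,2) = 4.
Cage b has sum 7; hence (2,2) = 1.
1 is placed in row 2; hence (2,4) = 4.
Column 4 now contains 4, leaving (3,4) = 1.
1 is placed in column 2, so (4,2) = 3.
Row 4 already has 3; hence (4,3) = 4.
Cage e needs sum 9, so (4,4) = 2.
4 is placed in row 2, which forces (2,1) = 3.
Cage d's pair has product 12, which forces (3,1) = 4.
Column 3 now contains 4, leaving (3,3) = 3.
Row 4 already has 3, so (4,1) = 1.

2 4 1 3 / 3 1 2 4 / 4 2 3 1 / 1 3 4 2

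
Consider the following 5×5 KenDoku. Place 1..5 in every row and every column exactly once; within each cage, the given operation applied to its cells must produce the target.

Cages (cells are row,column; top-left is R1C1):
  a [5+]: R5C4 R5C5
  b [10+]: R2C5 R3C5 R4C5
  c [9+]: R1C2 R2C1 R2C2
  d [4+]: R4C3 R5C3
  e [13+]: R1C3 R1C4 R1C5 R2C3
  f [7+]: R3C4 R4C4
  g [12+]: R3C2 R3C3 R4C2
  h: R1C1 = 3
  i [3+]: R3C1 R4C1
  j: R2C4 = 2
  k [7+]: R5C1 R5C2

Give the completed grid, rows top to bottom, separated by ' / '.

H is a freebie, which forces R1C1 = 3.
Cage j is a single given cell, leaving R2C4 = 2.
Column 3 needs a 2, and only R1C3 is open for it.
The 4 cells of cage e must have sum 13; hence R2C3 = 5.
Row 1 needs a 4, and only R1C2 is open for it.
Cage c has sum 9; hence R2C1 = 4.
Cage c has sum 9, leaving R2C2 = 1.
Row 2 now contains 1, which forces R2C5 = 3.
The 3 cells of cage g must have sum 12, so R3C3 = 4.
Row 3 already has 4, leaving R3C4 = 3.
Column 4 already has 3, leaving R4C4 = 4.
4 is placed in column 4, so R5C4 = 1.
Column 4 now contains 1, so R1C4 = 5.
The 4 cells of cage e must have sum 13, leaving R1C5 = 1.
3 is placed in row 3; hence R3C2 = 5.
5 is placed in row 3; hence R3C5 = 2.
The 3 cells of cage g must have sum 12; hence R4C2 = 3.
Cage d's pair has sum 4; hence R4C3 = 1.
Column 5 already has 2, which forces R4C5 = 5.
Column 2 already has 5, leaving R5C2 = 2.
1 is placed in row 5, so R5C3 = 3.
Cage a's pair has sum 5, which forces R5C5 = 4.
Row 3 now contains 2, leaving R3C1 = 1.
Row 4 now contains 1; hence R4C1 = 2.
Row 5 already has 2, which forces R5C1 = 5.

3 4 2 5 1 / 4 1 5 2 3 / 1 5 4 3 2 / 2 3 1 4 5 / 5 2 3 1 4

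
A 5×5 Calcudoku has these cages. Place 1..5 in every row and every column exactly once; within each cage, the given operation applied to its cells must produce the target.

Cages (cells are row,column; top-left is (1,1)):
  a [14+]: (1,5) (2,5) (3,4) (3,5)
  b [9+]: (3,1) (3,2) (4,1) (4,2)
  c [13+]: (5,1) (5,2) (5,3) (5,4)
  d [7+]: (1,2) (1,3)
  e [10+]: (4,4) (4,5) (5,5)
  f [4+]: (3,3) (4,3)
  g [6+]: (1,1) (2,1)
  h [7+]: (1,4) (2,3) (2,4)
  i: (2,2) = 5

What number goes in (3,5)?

5

I is a freebie, leaving (2,2) = 5.
The only place for 2 in row 5 is (5,5).
Column 3 needs a 2, and only (2,3) is open for it.
The two cells of cage f must have sum 4, leaving (3,3) = 3.
(4,4) and (4,5) in row 4 are {3, 5}, which forces (4,3) = 1.
The only place for 3 in column 1 is (5,1).
Column 1 needs a 5, and only (1,1) is open for it.
The two cells of cage d must have sum 7, which forces (1,2) = 3.
Row 1 already has 5; hence (1,3) = 4.
Row 1 now contains 4, which forces (1,5) = 1.
The two cells of cage g must have sum 6; hence (2,1) = 1.
1 is placed in column 1, which forces (3,1) = 2.
Row 3 already has 2, so (3,2) = 1.
Row 3 already has 2; hence (3,4) = 4.
The 4 cells of cage a must have sum 14, leaving (3,5) = 5.
Column 1 already has 2; hence (4,1) = 4.
Row 4 already has 4, leaving (4,2) = 2.
Column 5 now contains 5; hence (4,5) = 3.
Column 2 now contains 1, which forces (5,2) = 4.
4 is placed in column 3, so (5,3) = 5.
Row 5 already has 5, which forces (5,4) = 1.
Row 1 now contains 1, leaving (1,4) = 2.
Column 4 now contains 4; hence (2,4) = 3.
Column 5 already has 3; hence (2,5) = 4.
Row 4 already has 3, leaving (4,4) = 5.
Completed grid: 5 3 4 2 1 / 1 5 2 3 4 / 2 1 3 4 5 / 4 2 1 5 3 / 3 4 5 1 2.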